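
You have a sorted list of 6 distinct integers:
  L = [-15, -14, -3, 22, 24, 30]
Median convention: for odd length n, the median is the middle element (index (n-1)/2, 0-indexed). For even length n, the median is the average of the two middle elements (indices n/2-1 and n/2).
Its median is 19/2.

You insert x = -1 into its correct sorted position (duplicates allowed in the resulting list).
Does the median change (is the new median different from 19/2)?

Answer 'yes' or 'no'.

Answer: yes

Derivation:
Old median = 19/2
Insert x = -1
New median = -1
Changed? yes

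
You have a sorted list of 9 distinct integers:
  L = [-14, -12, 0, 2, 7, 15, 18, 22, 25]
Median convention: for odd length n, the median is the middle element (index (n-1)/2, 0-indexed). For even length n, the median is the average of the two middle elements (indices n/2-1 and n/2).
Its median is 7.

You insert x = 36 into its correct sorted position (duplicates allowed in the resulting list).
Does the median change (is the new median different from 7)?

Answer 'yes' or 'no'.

Answer: yes

Derivation:
Old median = 7
Insert x = 36
New median = 11
Changed? yes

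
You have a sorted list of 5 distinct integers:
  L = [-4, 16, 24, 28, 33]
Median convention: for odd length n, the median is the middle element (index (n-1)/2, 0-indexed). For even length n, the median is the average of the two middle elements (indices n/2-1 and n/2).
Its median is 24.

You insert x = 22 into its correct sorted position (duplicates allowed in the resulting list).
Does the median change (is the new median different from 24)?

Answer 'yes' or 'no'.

Answer: yes

Derivation:
Old median = 24
Insert x = 22
New median = 23
Changed? yes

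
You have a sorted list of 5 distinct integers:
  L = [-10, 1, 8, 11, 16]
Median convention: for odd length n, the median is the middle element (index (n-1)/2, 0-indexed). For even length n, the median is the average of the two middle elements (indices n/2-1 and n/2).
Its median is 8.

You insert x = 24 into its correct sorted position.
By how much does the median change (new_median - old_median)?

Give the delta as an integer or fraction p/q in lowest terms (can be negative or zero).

Old median = 8
After inserting x = 24: new sorted = [-10, 1, 8, 11, 16, 24]
New median = 19/2
Delta = 19/2 - 8 = 3/2

Answer: 3/2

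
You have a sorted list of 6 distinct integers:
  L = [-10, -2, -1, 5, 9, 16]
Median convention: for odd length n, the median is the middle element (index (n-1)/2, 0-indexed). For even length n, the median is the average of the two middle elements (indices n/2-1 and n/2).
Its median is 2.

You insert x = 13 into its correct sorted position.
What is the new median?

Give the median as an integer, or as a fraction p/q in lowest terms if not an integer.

Answer: 5

Derivation:
Old list (sorted, length 6): [-10, -2, -1, 5, 9, 16]
Old median = 2
Insert x = 13
Old length even (6). Middle pair: indices 2,3 = -1,5.
New length odd (7). New median = single middle element.
x = 13: 5 elements are < x, 1 elements are > x.
New sorted list: [-10, -2, -1, 5, 9, 13, 16]
New median = 5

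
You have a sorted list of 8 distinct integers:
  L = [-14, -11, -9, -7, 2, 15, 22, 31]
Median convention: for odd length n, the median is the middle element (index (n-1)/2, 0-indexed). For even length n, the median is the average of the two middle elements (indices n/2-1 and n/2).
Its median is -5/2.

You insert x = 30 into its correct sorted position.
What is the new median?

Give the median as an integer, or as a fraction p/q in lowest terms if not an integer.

Answer: 2

Derivation:
Old list (sorted, length 8): [-14, -11, -9, -7, 2, 15, 22, 31]
Old median = -5/2
Insert x = 30
Old length even (8). Middle pair: indices 3,4 = -7,2.
New length odd (9). New median = single middle element.
x = 30: 7 elements are < x, 1 elements are > x.
New sorted list: [-14, -11, -9, -7, 2, 15, 22, 30, 31]
New median = 2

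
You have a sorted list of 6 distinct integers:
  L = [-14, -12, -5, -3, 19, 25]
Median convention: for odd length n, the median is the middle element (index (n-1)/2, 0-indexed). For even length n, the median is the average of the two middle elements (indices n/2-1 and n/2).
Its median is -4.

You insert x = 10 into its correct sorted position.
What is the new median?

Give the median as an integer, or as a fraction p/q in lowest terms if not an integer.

Answer: -3

Derivation:
Old list (sorted, length 6): [-14, -12, -5, -3, 19, 25]
Old median = -4
Insert x = 10
Old length even (6). Middle pair: indices 2,3 = -5,-3.
New length odd (7). New median = single middle element.
x = 10: 4 elements are < x, 2 elements are > x.
New sorted list: [-14, -12, -5, -3, 10, 19, 25]
New median = -3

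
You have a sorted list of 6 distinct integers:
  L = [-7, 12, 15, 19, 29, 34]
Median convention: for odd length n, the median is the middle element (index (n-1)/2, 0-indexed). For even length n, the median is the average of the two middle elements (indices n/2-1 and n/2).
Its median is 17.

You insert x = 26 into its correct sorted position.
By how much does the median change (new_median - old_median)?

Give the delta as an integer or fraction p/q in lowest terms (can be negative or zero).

Old median = 17
After inserting x = 26: new sorted = [-7, 12, 15, 19, 26, 29, 34]
New median = 19
Delta = 19 - 17 = 2

Answer: 2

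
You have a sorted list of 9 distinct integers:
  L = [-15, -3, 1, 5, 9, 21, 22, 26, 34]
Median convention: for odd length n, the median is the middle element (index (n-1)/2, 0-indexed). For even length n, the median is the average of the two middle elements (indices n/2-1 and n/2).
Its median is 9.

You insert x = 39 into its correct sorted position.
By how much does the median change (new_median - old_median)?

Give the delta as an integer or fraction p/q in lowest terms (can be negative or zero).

Answer: 6

Derivation:
Old median = 9
After inserting x = 39: new sorted = [-15, -3, 1, 5, 9, 21, 22, 26, 34, 39]
New median = 15
Delta = 15 - 9 = 6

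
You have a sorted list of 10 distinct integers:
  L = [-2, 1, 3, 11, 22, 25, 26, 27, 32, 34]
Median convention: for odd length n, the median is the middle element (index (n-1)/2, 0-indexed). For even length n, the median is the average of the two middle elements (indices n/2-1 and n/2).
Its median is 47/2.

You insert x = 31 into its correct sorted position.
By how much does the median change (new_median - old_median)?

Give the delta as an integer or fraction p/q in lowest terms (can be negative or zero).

Answer: 3/2

Derivation:
Old median = 47/2
After inserting x = 31: new sorted = [-2, 1, 3, 11, 22, 25, 26, 27, 31, 32, 34]
New median = 25
Delta = 25 - 47/2 = 3/2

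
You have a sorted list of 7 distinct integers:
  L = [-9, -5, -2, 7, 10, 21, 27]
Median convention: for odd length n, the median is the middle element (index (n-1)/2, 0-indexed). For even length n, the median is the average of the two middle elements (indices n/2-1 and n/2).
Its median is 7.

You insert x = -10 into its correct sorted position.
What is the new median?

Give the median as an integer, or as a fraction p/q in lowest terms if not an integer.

Old list (sorted, length 7): [-9, -5, -2, 7, 10, 21, 27]
Old median = 7
Insert x = -10
Old length odd (7). Middle was index 3 = 7.
New length even (8). New median = avg of two middle elements.
x = -10: 0 elements are < x, 7 elements are > x.
New sorted list: [-10, -9, -5, -2, 7, 10, 21, 27]
New median = 5/2

Answer: 5/2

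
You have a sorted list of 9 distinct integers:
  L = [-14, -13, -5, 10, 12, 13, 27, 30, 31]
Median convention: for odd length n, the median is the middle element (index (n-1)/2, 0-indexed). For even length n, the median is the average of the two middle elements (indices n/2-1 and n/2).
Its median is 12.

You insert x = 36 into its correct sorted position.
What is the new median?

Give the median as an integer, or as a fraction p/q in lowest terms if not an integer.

Answer: 25/2

Derivation:
Old list (sorted, length 9): [-14, -13, -5, 10, 12, 13, 27, 30, 31]
Old median = 12
Insert x = 36
Old length odd (9). Middle was index 4 = 12.
New length even (10). New median = avg of two middle elements.
x = 36: 9 elements are < x, 0 elements are > x.
New sorted list: [-14, -13, -5, 10, 12, 13, 27, 30, 31, 36]
New median = 25/2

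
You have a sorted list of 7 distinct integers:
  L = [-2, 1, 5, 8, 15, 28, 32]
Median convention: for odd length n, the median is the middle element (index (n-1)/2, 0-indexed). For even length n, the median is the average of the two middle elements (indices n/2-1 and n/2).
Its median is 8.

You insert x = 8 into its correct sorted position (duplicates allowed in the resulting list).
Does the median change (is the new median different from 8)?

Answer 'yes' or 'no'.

Answer: no

Derivation:
Old median = 8
Insert x = 8
New median = 8
Changed? no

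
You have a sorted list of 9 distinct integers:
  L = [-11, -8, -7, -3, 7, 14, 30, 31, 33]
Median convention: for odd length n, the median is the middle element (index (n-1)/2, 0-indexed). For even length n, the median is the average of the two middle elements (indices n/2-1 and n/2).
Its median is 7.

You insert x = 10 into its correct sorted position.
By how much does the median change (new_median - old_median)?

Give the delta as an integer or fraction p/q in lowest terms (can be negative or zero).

Old median = 7
After inserting x = 10: new sorted = [-11, -8, -7, -3, 7, 10, 14, 30, 31, 33]
New median = 17/2
Delta = 17/2 - 7 = 3/2

Answer: 3/2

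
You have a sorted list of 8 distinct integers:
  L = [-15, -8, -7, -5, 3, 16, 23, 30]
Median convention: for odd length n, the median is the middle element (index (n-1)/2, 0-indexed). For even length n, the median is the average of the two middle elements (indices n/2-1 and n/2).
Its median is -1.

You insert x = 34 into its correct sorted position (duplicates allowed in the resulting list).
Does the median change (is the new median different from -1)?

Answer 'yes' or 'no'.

Old median = -1
Insert x = 34
New median = 3
Changed? yes

Answer: yes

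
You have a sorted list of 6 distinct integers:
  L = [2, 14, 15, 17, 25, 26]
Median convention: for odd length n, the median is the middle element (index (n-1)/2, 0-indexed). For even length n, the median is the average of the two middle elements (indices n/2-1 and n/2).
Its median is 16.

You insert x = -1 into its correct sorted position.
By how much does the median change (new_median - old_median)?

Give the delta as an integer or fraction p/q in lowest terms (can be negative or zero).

Old median = 16
After inserting x = -1: new sorted = [-1, 2, 14, 15, 17, 25, 26]
New median = 15
Delta = 15 - 16 = -1

Answer: -1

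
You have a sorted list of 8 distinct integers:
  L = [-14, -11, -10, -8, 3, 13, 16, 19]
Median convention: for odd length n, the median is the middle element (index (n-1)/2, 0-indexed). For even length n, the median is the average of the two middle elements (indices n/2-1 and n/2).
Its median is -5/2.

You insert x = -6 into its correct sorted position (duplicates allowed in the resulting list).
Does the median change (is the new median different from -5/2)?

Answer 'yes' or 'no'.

Answer: yes

Derivation:
Old median = -5/2
Insert x = -6
New median = -6
Changed? yes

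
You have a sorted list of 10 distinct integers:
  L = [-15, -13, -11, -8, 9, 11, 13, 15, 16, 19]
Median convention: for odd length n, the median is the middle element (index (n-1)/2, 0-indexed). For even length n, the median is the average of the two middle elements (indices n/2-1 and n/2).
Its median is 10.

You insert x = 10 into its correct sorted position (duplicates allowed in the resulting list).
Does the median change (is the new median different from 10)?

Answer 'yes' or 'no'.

Answer: no

Derivation:
Old median = 10
Insert x = 10
New median = 10
Changed? no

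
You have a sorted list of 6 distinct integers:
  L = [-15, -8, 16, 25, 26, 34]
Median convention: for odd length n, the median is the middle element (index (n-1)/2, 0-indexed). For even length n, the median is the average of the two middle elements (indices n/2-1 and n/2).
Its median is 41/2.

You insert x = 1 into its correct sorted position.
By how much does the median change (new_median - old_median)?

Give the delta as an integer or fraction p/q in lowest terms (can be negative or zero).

Old median = 41/2
After inserting x = 1: new sorted = [-15, -8, 1, 16, 25, 26, 34]
New median = 16
Delta = 16 - 41/2 = -9/2

Answer: -9/2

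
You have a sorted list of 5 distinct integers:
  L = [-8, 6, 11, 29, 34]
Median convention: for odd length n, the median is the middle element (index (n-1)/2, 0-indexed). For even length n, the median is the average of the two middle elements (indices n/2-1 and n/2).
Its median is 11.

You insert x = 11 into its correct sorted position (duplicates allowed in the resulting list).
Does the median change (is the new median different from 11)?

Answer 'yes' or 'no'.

Old median = 11
Insert x = 11
New median = 11
Changed? no

Answer: no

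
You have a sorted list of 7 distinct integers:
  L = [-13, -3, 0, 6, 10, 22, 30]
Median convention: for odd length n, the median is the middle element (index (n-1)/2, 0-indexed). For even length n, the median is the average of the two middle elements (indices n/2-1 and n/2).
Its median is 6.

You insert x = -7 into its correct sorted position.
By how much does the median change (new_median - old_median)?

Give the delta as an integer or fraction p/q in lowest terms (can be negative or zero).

Old median = 6
After inserting x = -7: new sorted = [-13, -7, -3, 0, 6, 10, 22, 30]
New median = 3
Delta = 3 - 6 = -3

Answer: -3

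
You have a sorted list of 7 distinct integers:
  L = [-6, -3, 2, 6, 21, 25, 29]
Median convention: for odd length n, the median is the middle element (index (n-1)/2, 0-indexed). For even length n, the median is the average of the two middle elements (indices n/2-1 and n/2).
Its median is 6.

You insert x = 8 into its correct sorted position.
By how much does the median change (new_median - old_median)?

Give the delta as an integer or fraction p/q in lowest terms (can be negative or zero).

Answer: 1

Derivation:
Old median = 6
After inserting x = 8: new sorted = [-6, -3, 2, 6, 8, 21, 25, 29]
New median = 7
Delta = 7 - 6 = 1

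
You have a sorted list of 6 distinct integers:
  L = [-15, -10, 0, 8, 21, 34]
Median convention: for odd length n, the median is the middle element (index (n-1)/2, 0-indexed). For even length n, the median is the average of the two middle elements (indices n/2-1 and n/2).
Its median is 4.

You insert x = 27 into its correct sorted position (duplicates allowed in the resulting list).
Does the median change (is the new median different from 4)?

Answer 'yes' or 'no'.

Old median = 4
Insert x = 27
New median = 8
Changed? yes

Answer: yes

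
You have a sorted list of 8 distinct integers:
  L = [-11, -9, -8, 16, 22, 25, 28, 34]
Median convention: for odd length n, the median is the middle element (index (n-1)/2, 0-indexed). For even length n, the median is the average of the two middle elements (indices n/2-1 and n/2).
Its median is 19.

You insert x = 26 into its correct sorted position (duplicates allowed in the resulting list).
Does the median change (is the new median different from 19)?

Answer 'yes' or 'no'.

Answer: yes

Derivation:
Old median = 19
Insert x = 26
New median = 22
Changed? yes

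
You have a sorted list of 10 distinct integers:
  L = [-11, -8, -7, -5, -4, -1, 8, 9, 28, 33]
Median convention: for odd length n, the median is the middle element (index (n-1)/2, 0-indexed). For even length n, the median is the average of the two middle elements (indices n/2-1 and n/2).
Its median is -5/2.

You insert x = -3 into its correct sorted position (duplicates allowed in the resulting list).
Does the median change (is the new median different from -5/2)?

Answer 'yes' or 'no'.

Answer: yes

Derivation:
Old median = -5/2
Insert x = -3
New median = -3
Changed? yes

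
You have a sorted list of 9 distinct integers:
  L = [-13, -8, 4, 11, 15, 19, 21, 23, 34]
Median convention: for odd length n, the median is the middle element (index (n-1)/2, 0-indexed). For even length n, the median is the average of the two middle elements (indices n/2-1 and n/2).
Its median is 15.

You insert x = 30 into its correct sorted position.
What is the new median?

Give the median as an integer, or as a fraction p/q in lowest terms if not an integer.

Old list (sorted, length 9): [-13, -8, 4, 11, 15, 19, 21, 23, 34]
Old median = 15
Insert x = 30
Old length odd (9). Middle was index 4 = 15.
New length even (10). New median = avg of two middle elements.
x = 30: 8 elements are < x, 1 elements are > x.
New sorted list: [-13, -8, 4, 11, 15, 19, 21, 23, 30, 34]
New median = 17

Answer: 17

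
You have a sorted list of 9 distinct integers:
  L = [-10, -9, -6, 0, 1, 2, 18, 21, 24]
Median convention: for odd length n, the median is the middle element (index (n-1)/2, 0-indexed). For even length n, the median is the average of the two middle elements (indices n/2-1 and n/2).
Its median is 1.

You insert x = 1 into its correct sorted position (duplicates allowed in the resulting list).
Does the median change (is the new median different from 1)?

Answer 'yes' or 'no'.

Answer: no

Derivation:
Old median = 1
Insert x = 1
New median = 1
Changed? no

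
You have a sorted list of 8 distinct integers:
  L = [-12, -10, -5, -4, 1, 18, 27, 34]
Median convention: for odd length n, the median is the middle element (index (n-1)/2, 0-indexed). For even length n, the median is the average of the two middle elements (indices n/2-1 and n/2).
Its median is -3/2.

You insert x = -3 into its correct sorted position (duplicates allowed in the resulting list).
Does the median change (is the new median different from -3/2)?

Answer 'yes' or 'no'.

Old median = -3/2
Insert x = -3
New median = -3
Changed? yes

Answer: yes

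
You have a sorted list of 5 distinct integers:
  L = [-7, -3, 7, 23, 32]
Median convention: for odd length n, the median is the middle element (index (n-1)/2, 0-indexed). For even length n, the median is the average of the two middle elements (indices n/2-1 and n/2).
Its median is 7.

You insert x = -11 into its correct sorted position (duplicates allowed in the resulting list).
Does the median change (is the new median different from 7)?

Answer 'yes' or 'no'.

Answer: yes

Derivation:
Old median = 7
Insert x = -11
New median = 2
Changed? yes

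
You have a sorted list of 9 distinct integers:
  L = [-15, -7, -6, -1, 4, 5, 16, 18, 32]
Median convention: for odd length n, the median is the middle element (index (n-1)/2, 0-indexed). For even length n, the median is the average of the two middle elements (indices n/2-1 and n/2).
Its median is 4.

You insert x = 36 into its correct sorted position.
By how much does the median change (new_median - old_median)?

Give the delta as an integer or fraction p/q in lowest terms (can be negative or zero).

Old median = 4
After inserting x = 36: new sorted = [-15, -7, -6, -1, 4, 5, 16, 18, 32, 36]
New median = 9/2
Delta = 9/2 - 4 = 1/2

Answer: 1/2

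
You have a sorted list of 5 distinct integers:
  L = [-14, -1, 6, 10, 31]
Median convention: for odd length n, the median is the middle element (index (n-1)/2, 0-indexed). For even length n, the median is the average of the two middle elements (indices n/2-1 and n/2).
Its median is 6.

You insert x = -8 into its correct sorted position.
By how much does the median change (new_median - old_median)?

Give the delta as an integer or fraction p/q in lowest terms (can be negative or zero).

Old median = 6
After inserting x = -8: new sorted = [-14, -8, -1, 6, 10, 31]
New median = 5/2
Delta = 5/2 - 6 = -7/2

Answer: -7/2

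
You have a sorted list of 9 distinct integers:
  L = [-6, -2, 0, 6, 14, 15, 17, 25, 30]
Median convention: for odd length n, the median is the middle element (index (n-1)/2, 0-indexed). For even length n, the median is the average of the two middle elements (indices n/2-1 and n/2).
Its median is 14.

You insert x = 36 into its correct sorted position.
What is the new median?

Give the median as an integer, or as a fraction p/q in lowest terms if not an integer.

Old list (sorted, length 9): [-6, -2, 0, 6, 14, 15, 17, 25, 30]
Old median = 14
Insert x = 36
Old length odd (9). Middle was index 4 = 14.
New length even (10). New median = avg of two middle elements.
x = 36: 9 elements are < x, 0 elements are > x.
New sorted list: [-6, -2, 0, 6, 14, 15, 17, 25, 30, 36]
New median = 29/2

Answer: 29/2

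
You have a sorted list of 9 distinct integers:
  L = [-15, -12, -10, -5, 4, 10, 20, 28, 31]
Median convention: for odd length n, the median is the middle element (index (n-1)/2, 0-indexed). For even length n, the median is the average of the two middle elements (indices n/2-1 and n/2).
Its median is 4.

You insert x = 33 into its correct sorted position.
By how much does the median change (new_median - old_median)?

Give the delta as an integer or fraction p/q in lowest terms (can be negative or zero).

Answer: 3

Derivation:
Old median = 4
After inserting x = 33: new sorted = [-15, -12, -10, -5, 4, 10, 20, 28, 31, 33]
New median = 7
Delta = 7 - 4 = 3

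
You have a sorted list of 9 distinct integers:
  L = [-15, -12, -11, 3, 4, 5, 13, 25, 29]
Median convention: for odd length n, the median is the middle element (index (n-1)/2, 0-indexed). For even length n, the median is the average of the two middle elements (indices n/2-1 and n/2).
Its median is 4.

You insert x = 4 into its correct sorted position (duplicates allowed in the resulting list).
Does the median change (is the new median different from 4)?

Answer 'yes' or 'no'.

Answer: no

Derivation:
Old median = 4
Insert x = 4
New median = 4
Changed? no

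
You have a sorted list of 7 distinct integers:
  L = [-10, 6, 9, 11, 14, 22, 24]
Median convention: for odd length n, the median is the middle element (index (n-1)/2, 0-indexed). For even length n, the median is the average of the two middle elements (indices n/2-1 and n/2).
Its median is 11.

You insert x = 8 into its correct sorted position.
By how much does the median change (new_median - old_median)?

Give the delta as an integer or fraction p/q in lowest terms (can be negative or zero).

Old median = 11
After inserting x = 8: new sorted = [-10, 6, 8, 9, 11, 14, 22, 24]
New median = 10
Delta = 10 - 11 = -1

Answer: -1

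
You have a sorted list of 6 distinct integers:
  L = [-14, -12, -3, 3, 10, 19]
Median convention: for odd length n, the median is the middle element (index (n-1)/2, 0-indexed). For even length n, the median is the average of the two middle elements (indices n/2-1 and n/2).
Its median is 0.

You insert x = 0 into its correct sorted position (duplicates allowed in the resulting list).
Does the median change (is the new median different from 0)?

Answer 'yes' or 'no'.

Old median = 0
Insert x = 0
New median = 0
Changed? no

Answer: no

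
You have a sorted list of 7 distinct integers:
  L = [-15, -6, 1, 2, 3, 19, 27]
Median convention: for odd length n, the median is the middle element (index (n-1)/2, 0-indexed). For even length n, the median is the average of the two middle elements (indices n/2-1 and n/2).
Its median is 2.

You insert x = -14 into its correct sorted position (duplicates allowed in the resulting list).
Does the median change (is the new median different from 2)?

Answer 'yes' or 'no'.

Answer: yes

Derivation:
Old median = 2
Insert x = -14
New median = 3/2
Changed? yes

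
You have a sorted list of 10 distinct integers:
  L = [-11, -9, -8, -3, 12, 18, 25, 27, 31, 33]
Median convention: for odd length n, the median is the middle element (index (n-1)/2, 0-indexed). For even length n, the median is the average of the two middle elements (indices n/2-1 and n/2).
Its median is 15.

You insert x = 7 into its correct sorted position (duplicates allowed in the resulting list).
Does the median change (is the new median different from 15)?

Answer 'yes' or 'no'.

Old median = 15
Insert x = 7
New median = 12
Changed? yes

Answer: yes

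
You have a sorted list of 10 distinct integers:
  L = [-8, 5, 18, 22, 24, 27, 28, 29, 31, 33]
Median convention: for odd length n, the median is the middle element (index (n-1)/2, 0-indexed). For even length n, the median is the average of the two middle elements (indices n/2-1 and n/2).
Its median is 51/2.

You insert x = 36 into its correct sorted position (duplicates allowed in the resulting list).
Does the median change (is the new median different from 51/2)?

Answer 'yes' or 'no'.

Answer: yes

Derivation:
Old median = 51/2
Insert x = 36
New median = 27
Changed? yes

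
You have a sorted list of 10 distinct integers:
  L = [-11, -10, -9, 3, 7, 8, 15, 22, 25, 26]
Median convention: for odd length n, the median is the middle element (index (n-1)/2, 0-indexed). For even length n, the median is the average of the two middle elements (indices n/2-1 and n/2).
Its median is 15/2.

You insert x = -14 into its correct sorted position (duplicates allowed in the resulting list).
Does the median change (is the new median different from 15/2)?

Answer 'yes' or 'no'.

Old median = 15/2
Insert x = -14
New median = 7
Changed? yes

Answer: yes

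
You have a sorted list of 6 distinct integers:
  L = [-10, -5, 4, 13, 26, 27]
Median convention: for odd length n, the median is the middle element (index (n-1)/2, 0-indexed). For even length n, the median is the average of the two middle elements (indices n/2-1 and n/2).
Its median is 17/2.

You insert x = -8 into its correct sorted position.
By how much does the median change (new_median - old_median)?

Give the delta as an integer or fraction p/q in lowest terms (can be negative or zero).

Answer: -9/2

Derivation:
Old median = 17/2
After inserting x = -8: new sorted = [-10, -8, -5, 4, 13, 26, 27]
New median = 4
Delta = 4 - 17/2 = -9/2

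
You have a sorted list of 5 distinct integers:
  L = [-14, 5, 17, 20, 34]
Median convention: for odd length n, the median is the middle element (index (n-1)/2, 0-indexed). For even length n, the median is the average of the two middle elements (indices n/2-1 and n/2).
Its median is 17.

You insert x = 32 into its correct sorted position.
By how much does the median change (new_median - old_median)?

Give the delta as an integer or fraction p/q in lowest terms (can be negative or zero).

Old median = 17
After inserting x = 32: new sorted = [-14, 5, 17, 20, 32, 34]
New median = 37/2
Delta = 37/2 - 17 = 3/2

Answer: 3/2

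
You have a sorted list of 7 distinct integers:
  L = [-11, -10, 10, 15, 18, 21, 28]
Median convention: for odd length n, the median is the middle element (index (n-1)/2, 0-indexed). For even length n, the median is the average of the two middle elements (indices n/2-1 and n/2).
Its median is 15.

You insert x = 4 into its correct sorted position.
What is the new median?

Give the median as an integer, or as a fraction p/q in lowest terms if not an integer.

Answer: 25/2

Derivation:
Old list (sorted, length 7): [-11, -10, 10, 15, 18, 21, 28]
Old median = 15
Insert x = 4
Old length odd (7). Middle was index 3 = 15.
New length even (8). New median = avg of two middle elements.
x = 4: 2 elements are < x, 5 elements are > x.
New sorted list: [-11, -10, 4, 10, 15, 18, 21, 28]
New median = 25/2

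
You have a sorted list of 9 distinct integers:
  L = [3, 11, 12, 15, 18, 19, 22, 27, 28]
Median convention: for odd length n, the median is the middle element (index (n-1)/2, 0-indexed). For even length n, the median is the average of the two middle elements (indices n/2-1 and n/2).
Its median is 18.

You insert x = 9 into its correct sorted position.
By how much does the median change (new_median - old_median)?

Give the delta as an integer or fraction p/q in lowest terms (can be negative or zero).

Old median = 18
After inserting x = 9: new sorted = [3, 9, 11, 12, 15, 18, 19, 22, 27, 28]
New median = 33/2
Delta = 33/2 - 18 = -3/2

Answer: -3/2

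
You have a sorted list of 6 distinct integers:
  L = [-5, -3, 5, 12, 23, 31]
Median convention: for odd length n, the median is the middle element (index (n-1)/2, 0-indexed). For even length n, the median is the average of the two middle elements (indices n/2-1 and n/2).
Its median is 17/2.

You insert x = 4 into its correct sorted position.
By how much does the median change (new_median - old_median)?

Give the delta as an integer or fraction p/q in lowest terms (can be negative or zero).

Old median = 17/2
After inserting x = 4: new sorted = [-5, -3, 4, 5, 12, 23, 31]
New median = 5
Delta = 5 - 17/2 = -7/2

Answer: -7/2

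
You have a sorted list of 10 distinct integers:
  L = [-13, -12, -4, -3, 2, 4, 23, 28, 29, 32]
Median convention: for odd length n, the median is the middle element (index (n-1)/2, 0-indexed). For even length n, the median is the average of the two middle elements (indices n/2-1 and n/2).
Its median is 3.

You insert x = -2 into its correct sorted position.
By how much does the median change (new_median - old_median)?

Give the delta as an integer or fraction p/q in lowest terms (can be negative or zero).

Old median = 3
After inserting x = -2: new sorted = [-13, -12, -4, -3, -2, 2, 4, 23, 28, 29, 32]
New median = 2
Delta = 2 - 3 = -1

Answer: -1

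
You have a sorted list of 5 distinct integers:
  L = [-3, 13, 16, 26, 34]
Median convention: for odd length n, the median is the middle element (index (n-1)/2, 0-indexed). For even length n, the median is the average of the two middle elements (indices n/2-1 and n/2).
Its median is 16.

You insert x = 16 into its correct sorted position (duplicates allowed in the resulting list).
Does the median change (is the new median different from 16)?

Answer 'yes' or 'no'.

Answer: no

Derivation:
Old median = 16
Insert x = 16
New median = 16
Changed? no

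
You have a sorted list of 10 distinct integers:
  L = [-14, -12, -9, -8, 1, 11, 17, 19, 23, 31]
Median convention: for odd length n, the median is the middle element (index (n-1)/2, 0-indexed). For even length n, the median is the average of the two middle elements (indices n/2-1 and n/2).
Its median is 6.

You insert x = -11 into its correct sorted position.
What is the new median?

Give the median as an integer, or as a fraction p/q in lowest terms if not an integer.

Answer: 1

Derivation:
Old list (sorted, length 10): [-14, -12, -9, -8, 1, 11, 17, 19, 23, 31]
Old median = 6
Insert x = -11
Old length even (10). Middle pair: indices 4,5 = 1,11.
New length odd (11). New median = single middle element.
x = -11: 2 elements are < x, 8 elements are > x.
New sorted list: [-14, -12, -11, -9, -8, 1, 11, 17, 19, 23, 31]
New median = 1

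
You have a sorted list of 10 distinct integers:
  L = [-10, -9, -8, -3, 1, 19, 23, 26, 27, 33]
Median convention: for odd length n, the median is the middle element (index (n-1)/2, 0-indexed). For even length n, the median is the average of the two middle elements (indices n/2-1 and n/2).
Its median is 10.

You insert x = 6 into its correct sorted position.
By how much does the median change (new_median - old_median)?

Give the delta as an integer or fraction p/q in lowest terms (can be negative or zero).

Answer: -4

Derivation:
Old median = 10
After inserting x = 6: new sorted = [-10, -9, -8, -3, 1, 6, 19, 23, 26, 27, 33]
New median = 6
Delta = 6 - 10 = -4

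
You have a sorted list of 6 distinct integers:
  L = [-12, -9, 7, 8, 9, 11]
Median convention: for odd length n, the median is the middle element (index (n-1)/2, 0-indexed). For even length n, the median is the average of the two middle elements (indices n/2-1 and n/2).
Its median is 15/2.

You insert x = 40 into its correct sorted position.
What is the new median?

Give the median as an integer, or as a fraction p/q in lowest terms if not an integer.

Answer: 8

Derivation:
Old list (sorted, length 6): [-12, -9, 7, 8, 9, 11]
Old median = 15/2
Insert x = 40
Old length even (6). Middle pair: indices 2,3 = 7,8.
New length odd (7). New median = single middle element.
x = 40: 6 elements are < x, 0 elements are > x.
New sorted list: [-12, -9, 7, 8, 9, 11, 40]
New median = 8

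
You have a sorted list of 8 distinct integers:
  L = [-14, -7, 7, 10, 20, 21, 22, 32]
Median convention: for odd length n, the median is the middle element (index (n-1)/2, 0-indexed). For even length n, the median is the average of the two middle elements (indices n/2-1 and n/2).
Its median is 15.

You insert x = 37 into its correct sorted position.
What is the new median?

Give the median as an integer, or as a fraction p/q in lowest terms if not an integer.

Answer: 20

Derivation:
Old list (sorted, length 8): [-14, -7, 7, 10, 20, 21, 22, 32]
Old median = 15
Insert x = 37
Old length even (8). Middle pair: indices 3,4 = 10,20.
New length odd (9). New median = single middle element.
x = 37: 8 elements are < x, 0 elements are > x.
New sorted list: [-14, -7, 7, 10, 20, 21, 22, 32, 37]
New median = 20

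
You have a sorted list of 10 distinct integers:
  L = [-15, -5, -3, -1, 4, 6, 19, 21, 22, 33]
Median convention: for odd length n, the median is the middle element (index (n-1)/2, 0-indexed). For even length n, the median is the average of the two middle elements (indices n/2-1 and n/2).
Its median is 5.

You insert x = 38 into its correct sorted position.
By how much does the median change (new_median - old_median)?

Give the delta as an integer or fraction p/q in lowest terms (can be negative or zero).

Answer: 1

Derivation:
Old median = 5
After inserting x = 38: new sorted = [-15, -5, -3, -1, 4, 6, 19, 21, 22, 33, 38]
New median = 6
Delta = 6 - 5 = 1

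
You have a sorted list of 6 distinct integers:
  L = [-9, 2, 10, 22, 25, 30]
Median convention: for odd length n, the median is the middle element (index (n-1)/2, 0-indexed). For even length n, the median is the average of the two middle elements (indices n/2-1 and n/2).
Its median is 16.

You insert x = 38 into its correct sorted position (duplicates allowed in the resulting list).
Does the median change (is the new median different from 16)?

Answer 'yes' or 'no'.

Old median = 16
Insert x = 38
New median = 22
Changed? yes

Answer: yes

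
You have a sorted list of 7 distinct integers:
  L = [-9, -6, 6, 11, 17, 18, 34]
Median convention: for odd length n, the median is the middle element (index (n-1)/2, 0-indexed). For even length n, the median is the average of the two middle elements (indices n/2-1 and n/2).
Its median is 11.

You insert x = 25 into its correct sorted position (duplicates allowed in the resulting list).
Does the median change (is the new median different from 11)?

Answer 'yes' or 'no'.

Answer: yes

Derivation:
Old median = 11
Insert x = 25
New median = 14
Changed? yes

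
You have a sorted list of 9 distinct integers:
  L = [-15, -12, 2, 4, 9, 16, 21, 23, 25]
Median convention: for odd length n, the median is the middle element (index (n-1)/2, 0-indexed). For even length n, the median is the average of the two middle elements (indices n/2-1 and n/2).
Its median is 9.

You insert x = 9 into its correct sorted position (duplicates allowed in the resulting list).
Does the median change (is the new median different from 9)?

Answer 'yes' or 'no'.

Old median = 9
Insert x = 9
New median = 9
Changed? no

Answer: no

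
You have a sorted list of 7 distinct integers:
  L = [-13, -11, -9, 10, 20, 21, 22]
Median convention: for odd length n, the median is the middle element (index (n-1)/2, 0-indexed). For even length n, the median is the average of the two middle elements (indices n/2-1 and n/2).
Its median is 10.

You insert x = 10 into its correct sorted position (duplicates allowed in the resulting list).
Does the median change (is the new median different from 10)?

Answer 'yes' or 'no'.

Old median = 10
Insert x = 10
New median = 10
Changed? no

Answer: no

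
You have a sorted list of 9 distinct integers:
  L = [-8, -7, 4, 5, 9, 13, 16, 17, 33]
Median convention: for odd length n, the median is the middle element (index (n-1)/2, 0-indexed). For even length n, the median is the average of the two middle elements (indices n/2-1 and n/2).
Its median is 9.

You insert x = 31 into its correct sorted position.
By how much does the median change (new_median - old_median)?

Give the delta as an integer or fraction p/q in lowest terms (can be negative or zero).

Old median = 9
After inserting x = 31: new sorted = [-8, -7, 4, 5, 9, 13, 16, 17, 31, 33]
New median = 11
Delta = 11 - 9 = 2

Answer: 2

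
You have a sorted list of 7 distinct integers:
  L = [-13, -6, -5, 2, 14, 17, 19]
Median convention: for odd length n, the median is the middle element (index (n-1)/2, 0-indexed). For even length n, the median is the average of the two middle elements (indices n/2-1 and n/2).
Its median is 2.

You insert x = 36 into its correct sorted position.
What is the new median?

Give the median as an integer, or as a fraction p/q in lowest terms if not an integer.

Old list (sorted, length 7): [-13, -6, -5, 2, 14, 17, 19]
Old median = 2
Insert x = 36
Old length odd (7). Middle was index 3 = 2.
New length even (8). New median = avg of two middle elements.
x = 36: 7 elements are < x, 0 elements are > x.
New sorted list: [-13, -6, -5, 2, 14, 17, 19, 36]
New median = 8

Answer: 8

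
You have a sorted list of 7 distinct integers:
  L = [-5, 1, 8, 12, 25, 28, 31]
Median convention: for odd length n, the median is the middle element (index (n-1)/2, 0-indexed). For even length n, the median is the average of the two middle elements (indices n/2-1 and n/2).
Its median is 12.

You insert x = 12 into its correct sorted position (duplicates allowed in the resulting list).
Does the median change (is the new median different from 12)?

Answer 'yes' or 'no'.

Answer: no

Derivation:
Old median = 12
Insert x = 12
New median = 12
Changed? no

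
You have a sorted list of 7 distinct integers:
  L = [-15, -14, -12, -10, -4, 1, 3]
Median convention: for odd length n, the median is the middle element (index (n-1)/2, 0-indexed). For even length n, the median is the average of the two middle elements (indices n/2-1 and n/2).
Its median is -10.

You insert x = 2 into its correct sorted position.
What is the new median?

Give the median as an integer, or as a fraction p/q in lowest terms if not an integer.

Answer: -7

Derivation:
Old list (sorted, length 7): [-15, -14, -12, -10, -4, 1, 3]
Old median = -10
Insert x = 2
Old length odd (7). Middle was index 3 = -10.
New length even (8). New median = avg of two middle elements.
x = 2: 6 elements are < x, 1 elements are > x.
New sorted list: [-15, -14, -12, -10, -4, 1, 2, 3]
New median = -7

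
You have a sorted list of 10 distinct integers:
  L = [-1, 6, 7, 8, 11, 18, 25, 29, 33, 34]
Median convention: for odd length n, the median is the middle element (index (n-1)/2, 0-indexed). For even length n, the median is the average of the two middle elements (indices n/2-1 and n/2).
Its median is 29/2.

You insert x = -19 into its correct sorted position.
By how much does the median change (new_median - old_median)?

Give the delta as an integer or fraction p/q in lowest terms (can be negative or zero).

Old median = 29/2
After inserting x = -19: new sorted = [-19, -1, 6, 7, 8, 11, 18, 25, 29, 33, 34]
New median = 11
Delta = 11 - 29/2 = -7/2

Answer: -7/2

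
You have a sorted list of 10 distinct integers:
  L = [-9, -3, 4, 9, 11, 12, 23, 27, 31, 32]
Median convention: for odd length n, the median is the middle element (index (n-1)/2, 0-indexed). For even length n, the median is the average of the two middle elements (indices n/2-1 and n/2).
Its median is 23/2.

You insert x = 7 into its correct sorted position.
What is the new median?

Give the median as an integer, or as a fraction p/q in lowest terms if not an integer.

Old list (sorted, length 10): [-9, -3, 4, 9, 11, 12, 23, 27, 31, 32]
Old median = 23/2
Insert x = 7
Old length even (10). Middle pair: indices 4,5 = 11,12.
New length odd (11). New median = single middle element.
x = 7: 3 elements are < x, 7 elements are > x.
New sorted list: [-9, -3, 4, 7, 9, 11, 12, 23, 27, 31, 32]
New median = 11

Answer: 11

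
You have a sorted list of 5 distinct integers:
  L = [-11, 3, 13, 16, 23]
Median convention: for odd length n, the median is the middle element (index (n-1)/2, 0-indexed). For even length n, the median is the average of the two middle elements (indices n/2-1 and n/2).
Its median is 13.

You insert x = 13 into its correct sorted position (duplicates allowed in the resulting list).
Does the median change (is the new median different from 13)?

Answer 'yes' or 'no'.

Answer: no

Derivation:
Old median = 13
Insert x = 13
New median = 13
Changed? no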